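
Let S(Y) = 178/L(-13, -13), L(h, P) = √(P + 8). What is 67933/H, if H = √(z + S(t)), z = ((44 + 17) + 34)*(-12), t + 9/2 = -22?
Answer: 67933*√10/(2*√(-2850 - 89*I*√5)) ≈ 70.034 + 2008.3*I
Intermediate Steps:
t = -53/2 (t = -9/2 - 22 = -53/2 ≈ -26.500)
L(h, P) = √(8 + P)
z = -1140 (z = (61 + 34)*(-12) = 95*(-12) = -1140)
S(Y) = -178*I*√5/5 (S(Y) = 178/(√(8 - 13)) = 178/(√(-5)) = 178/((I*√5)) = 178*(-I*√5/5) = -178*I*√5/5)
H = √(-1140 - 178*I*√5/5) ≈ 1.1781 - 33.784*I
67933/H = 67933/((√(-28500 - 890*I*√5)/5)) = 67933*(5/√(-28500 - 890*I*√5)) = 339665/√(-28500 - 890*I*√5)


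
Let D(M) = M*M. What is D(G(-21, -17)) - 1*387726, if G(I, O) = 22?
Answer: -387242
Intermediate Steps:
D(M) = M²
D(G(-21, -17)) - 1*387726 = 22² - 1*387726 = 484 - 387726 = -387242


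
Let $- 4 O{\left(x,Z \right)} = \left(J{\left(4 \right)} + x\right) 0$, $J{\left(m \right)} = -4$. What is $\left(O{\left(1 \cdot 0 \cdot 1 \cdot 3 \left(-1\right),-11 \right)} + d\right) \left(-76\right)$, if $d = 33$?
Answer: $-2508$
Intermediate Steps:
$O{\left(x,Z \right)} = 0$ ($O{\left(x,Z \right)} = - \frac{\left(-4 + x\right) 0}{4} = \left(- \frac{1}{4}\right) 0 = 0$)
$\left(O{\left(1 \cdot 0 \cdot 1 \cdot 3 \left(-1\right),-11 \right)} + d\right) \left(-76\right) = \left(0 + 33\right) \left(-76\right) = 33 \left(-76\right) = -2508$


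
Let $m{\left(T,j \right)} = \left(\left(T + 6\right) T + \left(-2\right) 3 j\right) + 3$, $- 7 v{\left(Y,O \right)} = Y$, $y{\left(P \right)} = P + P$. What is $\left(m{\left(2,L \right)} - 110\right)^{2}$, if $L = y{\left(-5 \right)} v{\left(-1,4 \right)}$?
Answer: $\frac{332929}{49} \approx 6794.5$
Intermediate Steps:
$y{\left(P \right)} = 2 P$
$v{\left(Y,O \right)} = - \frac{Y}{7}$
$L = - \frac{10}{7}$ ($L = 2 \left(-5\right) \left(\left(- \frac{1}{7}\right) \left(-1\right)\right) = \left(-10\right) \frac{1}{7} = - \frac{10}{7} \approx -1.4286$)
$m{\left(T,j \right)} = 3 - 6 j + T \left(6 + T\right)$ ($m{\left(T,j \right)} = \left(\left(6 + T\right) T - 6 j\right) + 3 = \left(T \left(6 + T\right) - 6 j\right) + 3 = \left(- 6 j + T \left(6 + T\right)\right) + 3 = 3 - 6 j + T \left(6 + T\right)$)
$\left(m{\left(2,L \right)} - 110\right)^{2} = \left(\left(3 + 2^{2} - - \frac{60}{7} + 6 \cdot 2\right) - 110\right)^{2} = \left(\left(3 + 4 + \frac{60}{7} + 12\right) - 110\right)^{2} = \left(\frac{193}{7} - 110\right)^{2} = \left(- \frac{577}{7}\right)^{2} = \frac{332929}{49}$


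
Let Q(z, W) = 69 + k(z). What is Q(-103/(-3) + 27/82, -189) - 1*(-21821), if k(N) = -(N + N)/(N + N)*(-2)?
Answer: 21892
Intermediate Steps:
k(N) = 2 (k(N) = -2*N/(2*N)*(-2) = -2*N*1/(2*N)*(-2) = -1*1*(-2) = -1*(-2) = 2)
Q(z, W) = 71 (Q(z, W) = 69 + 2 = 71)
Q(-103/(-3) + 27/82, -189) - 1*(-21821) = 71 - 1*(-21821) = 71 + 21821 = 21892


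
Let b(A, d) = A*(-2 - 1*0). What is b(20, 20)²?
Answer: 1600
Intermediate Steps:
b(A, d) = -2*A (b(A, d) = A*(-2 + 0) = A*(-2) = -2*A)
b(20, 20)² = (-2*20)² = (-40)² = 1600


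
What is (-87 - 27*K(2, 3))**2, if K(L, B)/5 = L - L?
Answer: 7569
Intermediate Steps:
K(L, B) = 0 (K(L, B) = 5*(L - L) = 5*0 = 0)
(-87 - 27*K(2, 3))**2 = (-87 - 27*0)**2 = (-87 + 0)**2 = (-87)**2 = 7569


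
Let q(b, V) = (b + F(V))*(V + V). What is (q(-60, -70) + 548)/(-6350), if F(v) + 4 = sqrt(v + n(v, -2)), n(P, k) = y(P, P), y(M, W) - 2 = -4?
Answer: -4754/3175 + 84*I*sqrt(2)/635 ≈ -1.4973 + 0.18708*I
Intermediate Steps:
y(M, W) = -2 (y(M, W) = 2 - 4 = -2)
n(P, k) = -2
F(v) = -4 + sqrt(-2 + v) (F(v) = -4 + sqrt(v - 2) = -4 + sqrt(-2 + v))
q(b, V) = 2*V*(-4 + b + sqrt(-2 + V)) (q(b, V) = (b + (-4 + sqrt(-2 + V)))*(V + V) = (-4 + b + sqrt(-2 + V))*(2*V) = 2*V*(-4 + b + sqrt(-2 + V)))
(q(-60, -70) + 548)/(-6350) = (2*(-70)*(-4 - 60 + sqrt(-2 - 70)) + 548)/(-6350) = (2*(-70)*(-4 - 60 + sqrt(-72)) + 548)*(-1/6350) = (2*(-70)*(-4 - 60 + 6*I*sqrt(2)) + 548)*(-1/6350) = (2*(-70)*(-64 + 6*I*sqrt(2)) + 548)*(-1/6350) = ((8960 - 840*I*sqrt(2)) + 548)*(-1/6350) = (9508 - 840*I*sqrt(2))*(-1/6350) = -4754/3175 + 84*I*sqrt(2)/635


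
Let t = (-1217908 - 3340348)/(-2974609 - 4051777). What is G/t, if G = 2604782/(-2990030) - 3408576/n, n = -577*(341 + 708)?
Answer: 15133325266008354121/2062365182125909160 ≈ 7.3379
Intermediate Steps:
n = -605273 (n = -577*1049 = -605273)
G = 4307570140897/904892214095 (G = 2604782/(-2990030) - 3408576/(-605273) = 2604782*(-1/2990030) - 3408576*(-1/605273) = -1302391/1495015 + 3408576/605273 = 4307570140897/904892214095 ≈ 4.7603)
t = 2279128/3513193 (t = -4558256/(-7026386) = -4558256*(-1/7026386) = 2279128/3513193 ≈ 0.64873)
G/t = 4307570140897/(904892214095*(2279128/3513193)) = (4307570140897/904892214095)*(3513193/2279128) = 15133325266008354121/2062365182125909160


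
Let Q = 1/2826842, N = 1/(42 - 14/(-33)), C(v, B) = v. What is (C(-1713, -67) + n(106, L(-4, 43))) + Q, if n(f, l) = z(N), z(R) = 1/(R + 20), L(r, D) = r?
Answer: -135742490632585/79244861786 ≈ -1712.9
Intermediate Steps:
N = 33/1400 (N = 1/(42 - 14*(-1/33)) = 1/(42 + 14/33) = 1/(1400/33) = 33/1400 ≈ 0.023571)
z(R) = 1/(20 + R)
n(f, l) = 1400/28033 (n(f, l) = 1/(20 + 33/1400) = 1/(28033/1400) = 1400/28033)
Q = 1/2826842 ≈ 3.5375e-7
(C(-1713, -67) + n(106, L(-4, 43))) + Q = (-1713 + 1400/28033) + 1/2826842 = -48019129/28033 + 1/2826842 = -135742490632585/79244861786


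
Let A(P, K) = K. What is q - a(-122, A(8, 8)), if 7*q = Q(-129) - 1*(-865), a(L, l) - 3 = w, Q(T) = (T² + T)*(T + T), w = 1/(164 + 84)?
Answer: -1056294503/1736 ≈ -6.0847e+5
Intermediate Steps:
w = 1/248 ≈ 0.0040323
Q(T) = 2*T*(T + T²) (Q(T) = (T + T²)*(2*T) = 2*T*(T + T²))
a(L, l) = 745/248 (a(L, l) = 3 + 1/248 = 745/248)
q = -4259231/7 (q = (2*(-129)²*(1 - 129) - 1*(-865))/7 = (2*16641*(-128) + 865)/7 = (-4260096 + 865)/7 = (⅐)*(-4259231) = -4259231/7 ≈ -6.0846e+5)
q - a(-122, A(8, 8)) = -4259231/7 - 1*745/248 = -4259231/7 - 745/248 = -1056294503/1736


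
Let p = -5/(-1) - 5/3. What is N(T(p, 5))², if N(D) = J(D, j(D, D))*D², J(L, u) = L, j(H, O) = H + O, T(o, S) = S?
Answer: 15625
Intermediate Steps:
p = 10/3 (p = -5*(-1) - 5*⅓ = 5 - 5/3 = 10/3 ≈ 3.3333)
N(D) = D³ (N(D) = D*D² = D³)
N(T(p, 5))² = (5³)² = 125² = 15625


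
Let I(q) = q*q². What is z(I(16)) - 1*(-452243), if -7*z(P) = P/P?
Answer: 3165700/7 ≈ 4.5224e+5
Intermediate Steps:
I(q) = q³
z(P) = -⅐ (z(P) = -P/(7*P) = -⅐*1 = -⅐)
z(I(16)) - 1*(-452243) = -⅐ - 1*(-452243) = -⅐ + 452243 = 3165700/7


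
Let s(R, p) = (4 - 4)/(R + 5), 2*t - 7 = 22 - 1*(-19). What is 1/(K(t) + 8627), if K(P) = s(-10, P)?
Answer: 1/8627 ≈ 0.00011592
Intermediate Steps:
t = 24 (t = 7/2 + (22 - 1*(-19))/2 = 7/2 + (22 + 19)/2 = 7/2 + (½)*41 = 7/2 + 41/2 = 24)
s(R, p) = 0 (s(R, p) = 0/(5 + R) = 0)
K(P) = 0
1/(K(t) + 8627) = 1/(0 + 8627) = 1/8627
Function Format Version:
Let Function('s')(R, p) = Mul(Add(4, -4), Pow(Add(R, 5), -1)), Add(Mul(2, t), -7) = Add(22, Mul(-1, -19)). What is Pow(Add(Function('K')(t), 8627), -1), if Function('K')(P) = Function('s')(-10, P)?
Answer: Rational(1, 8627) ≈ 0.00011592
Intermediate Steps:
t = 24 (t = Add(Rational(7, 2), Mul(Rational(1, 2), Add(22, Mul(-1, -19)))) = Add(Rational(7, 2), Mul(Rational(1, 2), Add(22, 19))) = Add(Rational(7, 2), Mul(Rational(1, 2), 41)) = Add(Rational(7, 2), Rational(41, 2)) = 24)
Function('s')(R, p) = 0 (Function('s')(R, p) = Mul(0, Pow(Add(5, R), -1)) = 0)
Function('K')(P) = 0
Pow(Add(Function('K')(t), 8627), -1) = Pow(Add(0, 8627), -1) = Pow(8627, -1) = Rational(1, 8627)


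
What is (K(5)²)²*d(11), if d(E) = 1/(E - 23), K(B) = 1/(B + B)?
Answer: -1/120000 ≈ -8.3333e-6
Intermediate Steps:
K(B) = 1/(2*B)
d(E) = 1/(-23 + E)
(K(5)²)²*d(11) = (((½)/5)²)²/(-23 + 11) = (((½)*(⅕))²)²/(-12) = ((⅒)²)²*(-1/12) = (1/100)²*(-1/12) = (1/10000)*(-1/12) = -1/120000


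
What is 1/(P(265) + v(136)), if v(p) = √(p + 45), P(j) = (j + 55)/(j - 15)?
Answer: -800/112101 + 625*√181/112101 ≈ 0.067872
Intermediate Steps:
P(j) = (55 + j)/(-15 + j)
v(p) = √(45 + p)
1/(P(265) + v(136)) = 1/((55 + 265)/(-15 + 265) + √(45 + 136)) = 1/(320/250 + √181) = 1/((1/250)*320 + √181) = 1/(32/25 + √181)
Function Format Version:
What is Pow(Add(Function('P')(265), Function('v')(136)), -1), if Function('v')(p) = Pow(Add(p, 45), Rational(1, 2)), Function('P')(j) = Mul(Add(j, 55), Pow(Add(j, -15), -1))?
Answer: Add(Rational(-800, 112101), Mul(Rational(625, 112101), Pow(181, Rational(1, 2)))) ≈ 0.067872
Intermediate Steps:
Function('P')(j) = Mul(Pow(Add(-15, j), -1), Add(55, j)) (Function('P')(j) = Mul(Add(55, j), Pow(Add(-15, j), -1)) = Mul(Pow(Add(-15, j), -1), Add(55, j)))
Function('v')(p) = Pow(Add(45, p), Rational(1, 2))
Pow(Add(Function('P')(265), Function('v')(136)), -1) = Pow(Add(Mul(Pow(Add(-15, 265), -1), Add(55, 265)), Pow(Add(45, 136), Rational(1, 2))), -1) = Pow(Add(Mul(Pow(250, -1), 320), Pow(181, Rational(1, 2))), -1) = Pow(Add(Mul(Rational(1, 250), 320), Pow(181, Rational(1, 2))), -1) = Pow(Add(Rational(32, 25), Pow(181, Rational(1, 2))), -1)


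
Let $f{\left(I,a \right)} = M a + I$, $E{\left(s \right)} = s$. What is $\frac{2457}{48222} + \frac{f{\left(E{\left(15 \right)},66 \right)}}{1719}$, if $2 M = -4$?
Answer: $- \frac{5837}{341126} \approx -0.017111$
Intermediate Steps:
$M = -2$ ($M = \frac{1}{2} \left(-4\right) = -2$)
$f{\left(I,a \right)} = I - 2 a$ ($f{\left(I,a \right)} = - 2 a + I = I - 2 a$)
$\frac{2457}{48222} + \frac{f{\left(E{\left(15 \right)},66 \right)}}{1719} = \frac{2457}{48222} + \frac{15 - 132}{1719} = 2457 \cdot \frac{1}{48222} + \left(15 - 132\right) \frac{1}{1719} = \frac{91}{1786} - \frac{13}{191} = - \frac{5837}{341126}$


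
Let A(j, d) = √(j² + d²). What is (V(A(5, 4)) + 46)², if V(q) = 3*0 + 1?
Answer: 2209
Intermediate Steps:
A(j, d) = √(d² + j²)
V(q) = 1 (V(q) = 0 + 1 = 1)
(V(A(5, 4)) + 46)² = (1 + 46)² = 47² = 2209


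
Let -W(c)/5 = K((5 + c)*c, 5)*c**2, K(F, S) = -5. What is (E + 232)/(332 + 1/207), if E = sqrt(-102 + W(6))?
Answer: 48024/68725 + 207*sqrt(798)/68725 ≈ 0.78387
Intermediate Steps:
W(c) = 25*c**2 (W(c) = -(-25)*c**2 = 25*c**2)
E = sqrt(798) (E = sqrt(-102 + 25*6**2) = sqrt(-102 + 25*36) = sqrt(-102 + 900) = sqrt(798) ≈ 28.249)
(E + 232)/(332 + 1/207) = (sqrt(798) + 232)/(332 + 1/207) = (232 + sqrt(798))/(332 + 1/207) = (232 + sqrt(798))/(68725/207) = (232 + sqrt(798))*(207/68725) = 48024/68725 + 207*sqrt(798)/68725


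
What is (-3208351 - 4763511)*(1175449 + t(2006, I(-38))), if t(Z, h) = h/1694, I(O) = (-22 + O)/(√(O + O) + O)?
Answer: -15873656175926165/1694 - 11957793*I*√19/32186 ≈ -9.3705e+12 - 1619.4*I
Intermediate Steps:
I(O) = (-22 + O)/(O + √2*√O) (I(O) = (-22 + O)/(√(2*O) + O) = (-22 + O)/(√2*√O + O) = (-22 + O)/(O + √2*√O))
t(Z, h) = h/1694 (t(Z, h) = h*(1/1694) = h/1694)
(-3208351 - 4763511)*(1175449 + t(2006, I(-38))) = (-3208351 - 4763511)*(1175449 + ((-22 - 38)/(-38 + √2*√(-38)))/1694) = -7971862*(1175449 + (-60/(-38 + √2*(I*√38)))/1694) = -7971862*(1175449 + (-60/(-38 + 2*I*√19))/1694) = -7971862*(1175449 - 30/(847*(-38 + 2*I*√19))) = -9370517216038 + 239155860/(847*(-38 + 2*I*√19))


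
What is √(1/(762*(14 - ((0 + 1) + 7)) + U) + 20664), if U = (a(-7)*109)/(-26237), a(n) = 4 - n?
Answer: √297335325787522515905/119954365 ≈ 143.75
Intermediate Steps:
U = -1199/26237 (U = ((4 - 1*(-7))*109)/(-26237) = ((4 + 7)*109)*(-1/26237) = (11*109)*(-1/26237) = 1199*(-1/26237) = -1199/26237 ≈ -0.045699)
√(1/(762*(14 - ((0 + 1) + 7)) + U) + 20664) = √(1/(762*(14 - ((0 + 1) + 7)) - 1199/26237) + 20664) = √(1/(762*(14 - (1 + 7)) - 1199/26237) + 20664) = √(1/(762*(14 - 1*8) - 1199/26237) + 20664) = √(1/(762*(14 - 8) - 1199/26237) + 20664) = √(1/(762*6 - 1199/26237) + 20664) = √(1/(4572 - 1199/26237) + 20664) = √(1/(119954365/26237) + 20664) = √(26237/119954365 + 20664) = √(2478737024597/119954365) = √297335325787522515905/119954365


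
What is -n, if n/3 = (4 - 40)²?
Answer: -3888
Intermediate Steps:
n = 3888 (n = 3*(4 - 40)² = 3*(-36)² = 3*1296 = 3888)
-n = -1*3888 = -3888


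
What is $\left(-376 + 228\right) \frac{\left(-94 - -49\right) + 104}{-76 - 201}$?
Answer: $\frac{8732}{277} \approx 31.523$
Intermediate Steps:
$\left(-376 + 228\right) \frac{\left(-94 - -49\right) + 104}{-76 - 201} = - 148 \frac{\left(-94 + 49\right) + 104}{-277} = - 148 \left(-45 + 104\right) \left(- \frac{1}{277}\right) = - 148 \cdot 59 \left(- \frac{1}{277}\right) = \left(-148\right) \left(- \frac{59}{277}\right) = \frac{8732}{277}$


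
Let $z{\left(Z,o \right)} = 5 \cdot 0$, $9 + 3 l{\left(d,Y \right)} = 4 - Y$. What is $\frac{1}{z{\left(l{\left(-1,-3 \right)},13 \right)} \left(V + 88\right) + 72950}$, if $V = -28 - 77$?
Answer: $\frac{1}{72950} \approx 1.3708 \cdot 10^{-5}$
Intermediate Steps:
$l{\left(d,Y \right)} = - \frac{5}{3} - \frac{Y}{3}$ ($l{\left(d,Y \right)} = -3 + \frac{4 - Y}{3} = -3 - \left(- \frac{4}{3} + \frac{Y}{3}\right) = - \frac{5}{3} - \frac{Y}{3}$)
$V = -105$ ($V = -28 - 77 = -105$)
$z{\left(Z,o \right)} = 0$
$\frac{1}{z{\left(l{\left(-1,-3 \right)},13 \right)} \left(V + 88\right) + 72950} = \frac{1}{0 \left(-105 + 88\right) + 72950} = \frac{1}{0 \left(-17\right) + 72950} = \frac{1}{0 + 72950} = \frac{1}{72950}$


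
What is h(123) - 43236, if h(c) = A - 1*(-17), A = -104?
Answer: -43323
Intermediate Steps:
h(c) = -87 (h(c) = -104 - 1*(-17) = -104 + 17 = -87)
h(123) - 43236 = -87 - 43236 = -43323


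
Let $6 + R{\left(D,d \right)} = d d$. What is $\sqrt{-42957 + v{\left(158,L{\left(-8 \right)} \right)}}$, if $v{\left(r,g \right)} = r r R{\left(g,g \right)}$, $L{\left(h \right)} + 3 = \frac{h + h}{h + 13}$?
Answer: $\frac{\sqrt{19171879}}{5} \approx 875.71$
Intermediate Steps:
$L{\left(h \right)} = -3 + \frac{2 h}{13 + h}$ ($L{\left(h \right)} = -3 + \frac{h + h}{h + 13} = -3 + \frac{2 h}{13 + h}$)
$R{\left(D,d \right)} = -6 + d^{2}$ ($R{\left(D,d \right)} = -6 + d d = -6 + d^{2}$)
$v{\left(r,g \right)} = r^{2} \left(-6 + g^{2}\right)$ ($v{\left(r,g \right)} = r r \left(-6 + g^{2}\right) = r^{2} \left(-6 + g^{2}\right)$)
$\sqrt{-42957 + v{\left(158,L{\left(-8 \right)} \right)}} = \sqrt{-42957 + 158^{2} \left(-6 + \left(\frac{-39 - -8}{13 - 8}\right)^{2}\right)} = \sqrt{-42957 + 24964 \left(-6 + \left(\frac{-39 + 8}{5}\right)^{2}\right)} = \sqrt{-42957 + 24964 \left(-6 + \left(\frac{1}{5} \left(-31\right)\right)^{2}\right)} = \sqrt{-42957 + 24964 \left(-6 + \left(- \frac{31}{5}\right)^{2}\right)} = \sqrt{-42957 + 24964 \left(-6 + \frac{961}{25}\right)} = \sqrt{-42957 + 24964 \cdot \frac{811}{25}} = \sqrt{-42957 + \frac{20245804}{25}} = \sqrt{\frac{19171879}{25}} = \frac{\sqrt{19171879}}{5}$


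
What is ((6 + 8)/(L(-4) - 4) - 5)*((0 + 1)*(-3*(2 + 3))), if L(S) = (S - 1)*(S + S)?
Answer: 415/6 ≈ 69.167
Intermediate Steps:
L(S) = 2*S*(-1 + S) (L(S) = (-1 + S)*(2*S) = 2*S*(-1 + S))
((6 + 8)/(L(-4) - 4) - 5)*((0 + 1)*(-3*(2 + 3))) = ((6 + 8)/(2*(-4)*(-1 - 4) - 4) - 5)*((0 + 1)*(-3*(2 + 3))) = (14/(2*(-4)*(-5) - 4) - 5)*(1*(-3*5)) = (14/(40 - 4) - 5)*(1*(-15)) = (14/36 - 5)*(-15) = (14*(1/36) - 5)*(-15) = (7/18 - 5)*(-15) = -83/18*(-15) = 415/6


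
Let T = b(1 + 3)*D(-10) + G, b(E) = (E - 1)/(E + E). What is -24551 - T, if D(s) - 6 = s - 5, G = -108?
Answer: -195517/8 ≈ -24440.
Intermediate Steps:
b(E) = (-1 + E)/(2*E) (b(E) = (-1 + E)/((2*E)) = (-1 + E)*(1/(2*E)) = (-1 + E)/(2*E))
D(s) = 1 + s (D(s) = 6 + (s - 5) = 6 + (-5 + s) = 1 + s)
T = -891/8 (T = ((-1 + (1 + 3))/(2*(1 + 3)))*(1 - 10) - 108 = ((½)*(-1 + 4)/4)*(-9) - 108 = ((½)*(¼)*3)*(-9) - 108 = (3/8)*(-9) - 108 = -27/8 - 108 = -891/8 ≈ -111.38)
-24551 - T = -24551 - 1*(-891/8) = -24551 + 891/8 = -195517/8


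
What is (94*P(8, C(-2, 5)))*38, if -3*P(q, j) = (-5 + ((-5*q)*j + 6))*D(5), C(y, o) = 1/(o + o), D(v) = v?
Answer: 17860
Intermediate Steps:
C(y, o) = 1/(2*o)
P(q, j) = -5/3 + 25*j*q/3 (P(q, j) = -(-5 + ((-5*q)*j + 6))*5/3 = -(-5 + (-5*j*q + 6))*5/3 = -(-5 + (6 - 5*j*q))*5/3 = -(1 - 5*j*q)*5/3 = -(5 - 25*j*q)/3 = -5/3 + 25*j*q/3)
(94*P(8, C(-2, 5)))*38 = (94*(-5/3 + (25/3)*((½)/5)*8))*38 = (94*(-5/3 + (25/3)*((½)*(⅕))*8))*38 = (94*(-5/3 + (25/3)*(⅒)*8))*38 = (94*(-5/3 + 20/3))*38 = (94*5)*38 = 470*38 = 17860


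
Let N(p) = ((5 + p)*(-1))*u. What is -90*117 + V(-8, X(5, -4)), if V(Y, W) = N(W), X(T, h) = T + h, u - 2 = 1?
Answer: -10548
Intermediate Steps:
u = 3 (u = 2 + 1 = 3)
N(p) = -15 - 3*p (N(p) = ((5 + p)*(-1))*3 = (-5 - p)*3 = -15 - 3*p)
V(Y, W) = -15 - 3*W
-90*117 + V(-8, X(5, -4)) = -90*117 + (-15 - 3*(5 - 4)) = -10530 + (-15 - 3*1) = -10530 + (-15 - 3) = -10530 - 18 = -10548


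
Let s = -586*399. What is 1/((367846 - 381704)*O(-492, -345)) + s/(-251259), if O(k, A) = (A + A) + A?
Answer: 1117867155893/1201271791590 ≈ 0.93057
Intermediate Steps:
O(k, A) = 3*A (O(k, A) = 2*A + A = 3*A)
s = -233814
1/((367846 - 381704)*O(-492, -345)) + s/(-251259) = 1/((367846 - 381704)*((3*(-345)))) - 233814/(-251259) = 1/(-13858*(-1035)) - 233814*(-1/251259) = -1/13858*(-1/1035) + 77938/83753 = 1/14343030 + 77938/83753 = 1117867155893/1201271791590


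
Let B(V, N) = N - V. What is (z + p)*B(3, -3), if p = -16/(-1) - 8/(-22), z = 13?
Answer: -1938/11 ≈ -176.18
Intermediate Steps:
p = 180/11 (p = -16*(-1) - 8*(-1/22) = 16 + 4/11 = 180/11 ≈ 16.364)
(z + p)*B(3, -3) = (13 + 180/11)*(-3 - 1*3) = 323*(-3 - 3)/11 = (323/11)*(-6) = -1938/11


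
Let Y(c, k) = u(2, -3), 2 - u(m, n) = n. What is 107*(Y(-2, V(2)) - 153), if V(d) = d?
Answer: -15836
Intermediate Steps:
u(m, n) = 2 - n
Y(c, k) = 5 (Y(c, k) = 2 - 1*(-3) = 2 + 3 = 5)
107*(Y(-2, V(2)) - 153) = 107*(5 - 153) = 107*(-148) = -15836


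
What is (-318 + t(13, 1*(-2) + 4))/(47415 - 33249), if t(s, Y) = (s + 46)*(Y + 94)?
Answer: 297/787 ≈ 0.37738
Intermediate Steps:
t(s, Y) = (46 + s)*(94 + Y)
(-318 + t(13, 1*(-2) + 4))/(47415 - 33249) = (-318 + (4324 + 46*(1*(-2) + 4) + 94*13 + (1*(-2) + 4)*13))/(47415 - 33249) = (-318 + (4324 + 46*(-2 + 4) + 1222 + (-2 + 4)*13))/14166 = (-318 + (4324 + 46*2 + 1222 + 2*13))*(1/14166) = (-318 + (4324 + 92 + 1222 + 26))*(1/14166) = (-318 + 5664)*(1/14166) = 5346*(1/14166) = 297/787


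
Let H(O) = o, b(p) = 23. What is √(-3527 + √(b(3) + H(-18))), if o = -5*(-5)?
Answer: √(-3527 + 4*√3) ≈ 59.33*I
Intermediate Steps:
o = 25
H(O) = 25
√(-3527 + √(b(3) + H(-18))) = √(-3527 + √(23 + 25)) = √(-3527 + √48) = √(-3527 + 4*√3)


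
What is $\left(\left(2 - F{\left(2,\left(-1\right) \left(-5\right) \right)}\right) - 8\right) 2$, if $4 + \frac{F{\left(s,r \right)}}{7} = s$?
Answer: $16$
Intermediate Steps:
$F{\left(s,r \right)} = -28 + 7 s$
$\left(\left(2 - F{\left(2,\left(-1\right) \left(-5\right) \right)}\right) - 8\right) 2 = \left(\left(2 - \left(-28 + 7 \cdot 2\right)\right) - 8\right) 2 = \left(\left(2 - \left(-28 + 14\right)\right) - 8\right) 2 = \left(\left(2 - -14\right) - 8\right) 2 = \left(\left(2 + 14\right) - 8\right) 2 = \left(16 - 8\right) 2 = 8 \cdot 2 = 16$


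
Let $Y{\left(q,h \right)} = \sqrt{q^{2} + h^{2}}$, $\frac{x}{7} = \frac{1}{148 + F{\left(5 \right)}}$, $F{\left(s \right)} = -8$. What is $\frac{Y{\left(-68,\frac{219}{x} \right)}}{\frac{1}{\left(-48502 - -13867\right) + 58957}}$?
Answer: $97288 \sqrt{1199314} \approx 1.0654 \cdot 10^{8}$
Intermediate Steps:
$x = \frac{1}{20}$ ($x = \frac{7}{148 - 8} = \frac{7}{140} = 7 \cdot \frac{1}{140} = \frac{1}{20} \approx 0.05$)
$Y{\left(q,h \right)} = \sqrt{h^{2} + q^{2}}$
$\frac{Y{\left(-68,\frac{219}{x} \right)}}{\frac{1}{\left(-48502 - -13867\right) + 58957}} = \frac{\sqrt{\left(219 \frac{1}{\frac{1}{20}}\right)^{2} + \left(-68\right)^{2}}}{\frac{1}{\left(-48502 - -13867\right) + 58957}} = \frac{\sqrt{\left(219 \cdot 20\right)^{2} + 4624}}{\frac{1}{\left(-48502 + 13867\right) + 58957}} = \frac{\sqrt{4380^{2} + 4624}}{\frac{1}{-34635 + 58957}} = \frac{\sqrt{19184400 + 4624}}{\frac{1}{24322}} = \sqrt{19189024} \frac{1}{\frac{1}{24322}} = 4 \sqrt{1199314} \cdot 24322 = 97288 \sqrt{1199314}$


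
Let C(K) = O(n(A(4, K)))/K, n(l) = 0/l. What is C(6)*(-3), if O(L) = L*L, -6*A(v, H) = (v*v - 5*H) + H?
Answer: 0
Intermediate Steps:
A(v, H) = -v**2/6 + 2*H/3 (A(v, H) = -((v*v - 5*H) + H)/6 = -((v**2 - 5*H) + H)/6 = -(v**2 - 4*H)/6 = -v**2/6 + 2*H/3)
n(l) = 0
O(L) = L**2
C(K) = 0 (C(K) = 0**2/K = 0/K = 0)
C(6)*(-3) = 0*(-3) = 0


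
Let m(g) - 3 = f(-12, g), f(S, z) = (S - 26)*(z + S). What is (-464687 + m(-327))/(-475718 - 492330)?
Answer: 225901/484024 ≈ 0.46671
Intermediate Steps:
f(S, z) = (-26 + S)*(S + z)
m(g) = 459 - 38*g (m(g) = 3 + ((-12)**2 - 26*(-12) - 26*g - 12*g) = 3 + (144 + 312 - 26*g - 12*g) = 3 + (456 - 38*g) = 459 - 38*g)
(-464687 + m(-327))/(-475718 - 492330) = (-464687 + (459 - 38*(-327)))/(-475718 - 492330) = (-464687 + (459 + 12426))/(-968048) = (-464687 + 12885)*(-1/968048) = -451802*(-1/968048) = 225901/484024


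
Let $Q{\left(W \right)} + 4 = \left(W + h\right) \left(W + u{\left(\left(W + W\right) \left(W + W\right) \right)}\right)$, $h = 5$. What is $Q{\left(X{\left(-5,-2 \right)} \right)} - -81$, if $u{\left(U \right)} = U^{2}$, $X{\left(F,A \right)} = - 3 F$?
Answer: $16200377$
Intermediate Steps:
$Q{\left(W \right)} = -4 + \left(5 + W\right) \left(W + 16 W^{4}\right)$ ($Q{\left(W \right)} = -4 + \left(W + 5\right) \left(W + \left(\left(W + W\right) \left(W + W\right)\right)^{2}\right) = -4 + \left(5 + W\right) \left(W + \left(2 W 2 W\right)^{2}\right) = -4 + \left(5 + W\right) \left(W + \left(4 W^{2}\right)^{2}\right) = -4 + \left(5 + W\right) \left(W + 16 W^{4}\right)$)
$Q{\left(X{\left(-5,-2 \right)} \right)} - -81 = \left(-4 + \left(\left(-3\right) \left(-5\right)\right)^{2} + 5 \left(\left(-3\right) \left(-5\right)\right) + 16 \left(\left(-3\right) \left(-5\right)\right)^{5} + 80 \left(\left(-3\right) \left(-5\right)\right)^{4}\right) - -81 = \left(-4 + 15^{2} + 5 \cdot 15 + 16 \cdot 15^{5} + 80 \cdot 15^{4}\right) + 81 = \left(-4 + 225 + 75 + 16 \cdot 759375 + 80 \cdot 50625\right) + 81 = \left(-4 + 225 + 75 + 12150000 + 4050000\right) + 81 = 16200296 + 81 = 16200377$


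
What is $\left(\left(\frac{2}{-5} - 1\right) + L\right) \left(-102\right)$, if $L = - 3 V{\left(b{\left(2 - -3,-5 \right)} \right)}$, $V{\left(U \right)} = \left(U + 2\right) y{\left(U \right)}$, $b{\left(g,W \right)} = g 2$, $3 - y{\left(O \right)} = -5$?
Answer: $\frac{147594}{5} \approx 29519.0$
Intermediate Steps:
$y{\left(O \right)} = 8$ ($y{\left(O \right)} = 3 - -5 = 3 + 5 = 8$)
$b{\left(g,W \right)} = 2 g$
$V{\left(U \right)} = 16 + 8 U$ ($V{\left(U \right)} = \left(U + 2\right) 8 = \left(2 + U\right) 8 = 16 + 8 U$)
$L = -288$ ($L = - 3 \left(16 + 8 \cdot 2 \left(2 - -3\right)\right) = - 3 \left(16 + 8 \cdot 2 \left(2 + 3\right)\right) = - 3 \left(16 + 8 \cdot 2 \cdot 5\right) = - 3 \left(16 + 8 \cdot 10\right) = - 3 \left(16 + 80\right) = \left(-3\right) 96 = -288$)
$\left(\left(\frac{2}{-5} - 1\right) + L\right) \left(-102\right) = \left(\left(\frac{2}{-5} - 1\right) - 288\right) \left(-102\right) = \left(\left(2 \left(- \frac{1}{5}\right) - 1\right) - 288\right) \left(-102\right) = \left(\left(- \frac{2}{5} - 1\right) - 288\right) \left(-102\right) = \left(- \frac{7}{5} - 288\right) \left(-102\right) = \left(- \frac{1447}{5}\right) \left(-102\right) = \frac{147594}{5}$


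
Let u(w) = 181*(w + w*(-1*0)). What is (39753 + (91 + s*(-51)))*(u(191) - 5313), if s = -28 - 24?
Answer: 1243347968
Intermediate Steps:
s = -52
u(w) = 181*w (u(w) = 181*(w + w*0) = 181*(w + 0) = 181*w)
(39753 + (91 + s*(-51)))*(u(191) - 5313) = (39753 + (91 - 52*(-51)))*(181*191 - 5313) = (39753 + (91 + 2652))*(34571 - 5313) = (39753 + 2743)*29258 = 42496*29258 = 1243347968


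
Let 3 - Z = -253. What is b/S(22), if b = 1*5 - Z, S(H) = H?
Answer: -251/22 ≈ -11.409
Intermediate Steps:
Z = 256 (Z = 3 - 1*(-253) = 3 + 253 = 256)
b = -251 (b = 1*5 - 1*256 = 5 - 256 = -251)
b/S(22) = -251/22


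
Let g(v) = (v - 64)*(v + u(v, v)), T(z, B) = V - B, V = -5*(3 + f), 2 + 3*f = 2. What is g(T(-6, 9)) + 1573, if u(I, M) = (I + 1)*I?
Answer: -44891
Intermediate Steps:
u(I, M) = I*(1 + I) (u(I, M) = (1 + I)*I = I*(1 + I))
f = 0 (f = -2/3 + (1/3)*2 = -2/3 + 2/3 = 0)
V = -15 (V = -5*(3 + 0) = -5*3 = -15)
T(z, B) = -15 - B
g(v) = (-64 + v)*(v + v*(1 + v)) (g(v) = (v - 64)*(v + v*(1 + v)) = (-64 + v)*(v + v*(1 + v)))
g(T(-6, 9)) + 1573 = (-15 - 1*9)*(-128 + (-15 - 1*9)**2 - 62*(-15 - 1*9)) + 1573 = (-15 - 9)*(-128 + (-15 - 9)**2 - 62*(-15 - 9)) + 1573 = -24*(-128 + (-24)**2 - 62*(-24)) + 1573 = -24*(-128 + 576 + 1488) + 1573 = -24*1936 + 1573 = -46464 + 1573 = -44891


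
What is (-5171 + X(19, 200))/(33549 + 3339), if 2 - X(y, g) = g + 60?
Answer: -5429/36888 ≈ -0.14718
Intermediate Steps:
X(y, g) = -58 - g (X(y, g) = 2 - (g + 60) = 2 - (60 + g) = 2 + (-60 - g) = -58 - g)
(-5171 + X(19, 200))/(33549 + 3339) = (-5171 + (-58 - 1*200))/(33549 + 3339) = (-5171 + (-58 - 200))/36888 = (-5171 - 258)*(1/36888) = -5429*1/36888 = -5429/36888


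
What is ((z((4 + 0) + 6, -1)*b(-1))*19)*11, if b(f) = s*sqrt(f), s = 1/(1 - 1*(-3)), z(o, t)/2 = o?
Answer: 1045*I ≈ 1045.0*I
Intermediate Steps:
z(o, t) = 2*o
s = 1/4 (s = 1/(1 + 3) = 1/4 ≈ 0.25000)
b(f) = sqrt(f)/4
((z((4 + 0) + 6, -1)*b(-1))*19)*11 = (((2*((4 + 0) + 6))*(sqrt(-1)/4))*19)*11 = (((2*(4 + 6))*(I/4))*19)*11 = (((2*10)*(I/4))*19)*11 = ((20*(I/4))*19)*11 = ((5*I)*19)*11 = (95*I)*11 = 1045*I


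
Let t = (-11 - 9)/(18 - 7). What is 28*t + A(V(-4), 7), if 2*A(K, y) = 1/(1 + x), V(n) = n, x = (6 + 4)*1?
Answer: -1119/22 ≈ -50.864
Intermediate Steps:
x = 10 (x = 10*1 = 10)
A(K, y) = 1/22 (A(K, y) = 1/(2*(1 + 10)) = (½)/11 = (½)*(1/11) = 1/22)
t = -20/11 ≈ -1.8182
28*t + A(V(-4), 7) = 28*(-20/11) + 1/22 = -560/11 + 1/22 = -1119/22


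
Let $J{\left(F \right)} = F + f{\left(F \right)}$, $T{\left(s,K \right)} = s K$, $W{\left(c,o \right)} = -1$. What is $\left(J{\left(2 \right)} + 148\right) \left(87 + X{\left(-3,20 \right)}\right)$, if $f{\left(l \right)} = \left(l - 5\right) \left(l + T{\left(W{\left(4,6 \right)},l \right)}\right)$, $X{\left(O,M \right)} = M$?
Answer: $16050$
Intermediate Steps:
$T{\left(s,K \right)} = K s$
$f{\left(l \right)} = 0$ ($f{\left(l \right)} = \left(l - 5\right) \left(l + l \left(-1\right)\right) = \left(-5 + l\right) \left(l - l\right) = \left(-5 + l\right) 0 = 0$)
$J{\left(F \right)} = F$ ($J{\left(F \right)} = F + 0 = F$)
$\left(J{\left(2 \right)} + 148\right) \left(87 + X{\left(-3,20 \right)}\right) = \left(2 + 148\right) \left(87 + 20\right) = 150 \cdot 107 = 16050$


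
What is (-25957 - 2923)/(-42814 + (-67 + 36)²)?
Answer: 28880/41853 ≈ 0.69003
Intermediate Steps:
(-25957 - 2923)/(-42814 + (-67 + 36)²) = -28880/(-42814 + (-31)²) = -28880/(-42814 + 961) = -28880/(-41853) = -28880*(-1/41853) = 28880/41853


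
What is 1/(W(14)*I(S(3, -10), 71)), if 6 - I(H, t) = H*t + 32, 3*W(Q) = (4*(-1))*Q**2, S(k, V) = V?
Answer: -1/178752 ≈ -5.5943e-6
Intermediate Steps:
W(Q) = -4*Q**2/3 (W(Q) = ((4*(-1))*Q**2)/3 = (-4*Q**2)/3 = -4*Q**2/3)
I(H, t) = -26 - H*t (I(H, t) = 6 - (H*t + 32) = 6 - (32 + H*t) = 6 + (-32 - H*t) = -26 - H*t)
1/(W(14)*I(S(3, -10), 71)) = 1/(((-4/3*14**2))*(-26 - 1*(-10)*71)) = 1/(((-4/3*196))*(-26 + 710)) = 1/(-784/3*684) = -3/784*1/684 = -1/178752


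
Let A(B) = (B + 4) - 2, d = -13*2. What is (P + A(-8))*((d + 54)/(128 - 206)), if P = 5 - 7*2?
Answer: 70/13 ≈ 5.3846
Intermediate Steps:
d = -26
A(B) = 2 + B (A(B) = (4 + B) - 2 = 2 + B)
P = -9 (P = 5 - 14 = -9)
(P + A(-8))*((d + 54)/(128 - 206)) = (-9 + (2 - 8))*((-26 + 54)/(128 - 206)) = (-9 - 6)*(28/(-78)) = -420*(-1)/78 = -15*(-14/39) = 70/13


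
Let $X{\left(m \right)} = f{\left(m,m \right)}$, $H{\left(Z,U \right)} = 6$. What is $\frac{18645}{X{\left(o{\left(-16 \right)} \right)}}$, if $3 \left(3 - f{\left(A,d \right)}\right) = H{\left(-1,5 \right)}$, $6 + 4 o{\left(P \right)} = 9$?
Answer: $18645$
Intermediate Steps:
$o{\left(P \right)} = \frac{3}{4}$ ($o{\left(P \right)} = - \frac{3}{2} + \frac{1}{4} \cdot 9 = - \frac{3}{2} + \frac{9}{4} = \frac{3}{4}$)
$f{\left(A,d \right)} = 1$ ($f{\left(A,d \right)} = 3 - 2 = 1$)
$X{\left(m \right)} = 1$
$\frac{18645}{X{\left(o{\left(-16 \right)} \right)}} = \frac{18645}{1} = 18645 \cdot 1 = 18645$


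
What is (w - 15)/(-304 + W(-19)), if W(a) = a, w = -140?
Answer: 155/323 ≈ 0.47988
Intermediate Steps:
(w - 15)/(-304 + W(-19)) = (-140 - 15)/(-304 - 19) = -155/(-323) = -155*(-1/323) = 155/323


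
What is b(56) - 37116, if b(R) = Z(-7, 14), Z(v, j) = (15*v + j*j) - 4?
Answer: -37029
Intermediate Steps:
Z(v, j) = -4 + j² + 15*v (Z(v, j) = (15*v + j²) - 4 = (j² + 15*v) - 4 = -4 + j² + 15*v)
b(R) = 87 (b(R) = -4 + 14² + 15*(-7) = -4 + 196 - 105 = 87)
b(56) - 37116 = 87 - 37116 = -37029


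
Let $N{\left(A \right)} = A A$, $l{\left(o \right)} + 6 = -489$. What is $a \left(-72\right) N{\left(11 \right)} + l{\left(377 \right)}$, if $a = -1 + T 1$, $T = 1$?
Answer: $-495$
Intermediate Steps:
$l{\left(o \right)} = -495$ ($l{\left(o \right)} = -6 - 489 = -495$)
$a = 0$ ($a = -1 + 1 \cdot 1 = -1 + 1 = 0$)
$N{\left(A \right)} = A^{2}$
$a \left(-72\right) N{\left(11 \right)} + l{\left(377 \right)} = 0 \left(-72\right) 11^{2} - 495 = 0 \cdot 121 - 495 = 0 - 495 = -495$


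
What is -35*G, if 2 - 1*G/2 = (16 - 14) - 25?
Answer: -1750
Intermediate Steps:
G = 50 (G = 4 - 2*((16 - 14) - 25) = 4 - 2*(2 - 25) = 4 - 2*(-23) = 4 + 46 = 50)
-35*G = -35*50 = -1750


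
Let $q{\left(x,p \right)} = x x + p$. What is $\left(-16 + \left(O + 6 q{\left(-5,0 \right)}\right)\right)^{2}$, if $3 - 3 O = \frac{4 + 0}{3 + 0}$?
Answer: $\frac{1466521}{81} \approx 18105.0$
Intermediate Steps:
$O = \frac{5}{9}$ ($O = 1 - \frac{\left(4 + 0\right) \frac{1}{3 + 0}}{3} = 1 - \frac{4 \cdot \frac{1}{3}}{3} = 1 - \frac{4}{9} = \frac{5}{9} \approx 0.55556$)
$q{\left(x,p \right)} = p + x^{2}$ ($q{\left(x,p \right)} = x^{2} + p = p + x^{2}$)
$\left(-16 + \left(O + 6 q{\left(-5,0 \right)}\right)\right)^{2} = \left(-16 + \left(\frac{5}{9} + 6 \left(0 + \left(-5\right)^{2}\right)\right)\right)^{2} = \left(-16 + \left(\frac{5}{9} + 6 \left(0 + 25\right)\right)\right)^{2} = \left(-16 + \left(\frac{5}{9} + 6 \cdot 25\right)\right)^{2} = \left(-16 + \left(\frac{5}{9} + 150\right)\right)^{2} = \left(-16 + \frac{1355}{9}\right)^{2} = \left(\frac{1211}{9}\right)^{2} = \frac{1466521}{81}$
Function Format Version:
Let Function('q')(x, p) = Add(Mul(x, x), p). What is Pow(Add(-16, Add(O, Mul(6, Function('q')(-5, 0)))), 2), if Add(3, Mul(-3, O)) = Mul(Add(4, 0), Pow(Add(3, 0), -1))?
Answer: Rational(1466521, 81) ≈ 18105.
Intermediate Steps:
O = Rational(5, 9) (O = Add(1, Mul(Rational(-1, 3), Mul(Add(4, 0), Pow(Add(3, 0), -1)))) = Add(1, Mul(Rational(-1, 3), Mul(4, Pow(3, -1)))) = Add(1, Mul(Rational(-1, 3), Mul(4, Rational(1, 3)))) = Add(1, Mul(Rational(-1, 3), Rational(4, 3))) = Add(1, Rational(-4, 9)) = Rational(5, 9) ≈ 0.55556)
Function('q')(x, p) = Add(p, Pow(x, 2)) (Function('q')(x, p) = Add(Pow(x, 2), p) = Add(p, Pow(x, 2)))
Pow(Add(-16, Add(O, Mul(6, Function('q')(-5, 0)))), 2) = Pow(Add(-16, Add(Rational(5, 9), Mul(6, Add(0, Pow(-5, 2))))), 2) = Pow(Add(-16, Add(Rational(5, 9), Mul(6, Add(0, 25)))), 2) = Pow(Add(-16, Add(Rational(5, 9), Mul(6, 25))), 2) = Pow(Add(-16, Add(Rational(5, 9), 150)), 2) = Pow(Add(-16, Rational(1355, 9)), 2) = Pow(Rational(1211, 9), 2) = Rational(1466521, 81)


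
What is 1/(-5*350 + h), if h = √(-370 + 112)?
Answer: -875/1531379 - I*√258/3062758 ≈ -0.00057138 - 5.2444e-6*I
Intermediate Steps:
h = I*√258 (h = √(-258) = I*√258 ≈ 16.062*I)
1/(-5*350 + h) = 1/(-5*350 + I*√258) = 1/(-1750 + I*√258)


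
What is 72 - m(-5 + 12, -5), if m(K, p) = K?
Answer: 65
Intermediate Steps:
72 - m(-5 + 12, -5) = 72 - (-5 + 12) = 72 - 1*7 = 72 - 7 = 65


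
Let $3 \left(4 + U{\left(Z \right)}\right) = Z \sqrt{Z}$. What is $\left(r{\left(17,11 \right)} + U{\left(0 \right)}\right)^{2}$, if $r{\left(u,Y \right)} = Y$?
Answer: $49$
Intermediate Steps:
$U{\left(Z \right)} = -4 + \frac{Z^{\frac{3}{2}}}{3}$ ($U{\left(Z \right)} = -4 + \frac{Z \sqrt{Z}}{3} = -4 + \frac{Z^{\frac{3}{2}}}{3}$)
$\left(r{\left(17,11 \right)} + U{\left(0 \right)}\right)^{2} = \left(11 - \left(4 - \frac{0^{\frac{3}{2}}}{3}\right)\right)^{2} = \left(11 + \left(-4 + \frac{1}{3} \cdot 0\right)\right)^{2} = \left(11 + \left(-4 + 0\right)\right)^{2} = \left(11 - 4\right)^{2} = 7^{2} = 49$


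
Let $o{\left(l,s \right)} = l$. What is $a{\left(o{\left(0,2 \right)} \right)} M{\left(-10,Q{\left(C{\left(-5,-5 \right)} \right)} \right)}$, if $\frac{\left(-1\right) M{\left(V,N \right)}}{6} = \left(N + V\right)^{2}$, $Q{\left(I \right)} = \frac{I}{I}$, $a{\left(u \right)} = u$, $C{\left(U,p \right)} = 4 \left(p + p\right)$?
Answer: $0$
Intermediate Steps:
$C{\left(U,p \right)} = 8 p$ ($C{\left(U,p \right)} = 4 \cdot 2 p = 8 p$)
$Q{\left(I \right)} = 1$
$M{\left(V,N \right)} = - 6 \left(N + V\right)^{2}$
$a{\left(o{\left(0,2 \right)} \right)} M{\left(-10,Q{\left(C{\left(-5,-5 \right)} \right)} \right)} = 0 \left(- 6 \left(1 - 10\right)^{2}\right) = 0 \left(- 6 \left(-9\right)^{2}\right) = 0 \left(\left(-6\right) 81\right) = 0 \left(-486\right) = 0$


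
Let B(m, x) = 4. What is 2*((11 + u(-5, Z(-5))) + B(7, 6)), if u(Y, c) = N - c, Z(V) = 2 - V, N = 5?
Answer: 26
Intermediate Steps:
u(Y, c) = 5 - c
2*((11 + u(-5, Z(-5))) + B(7, 6)) = 2*((11 + (5 - (2 - 1*(-5)))) + 4) = 2*((11 + (5 - (2 + 5))) + 4) = 2*((11 + (5 - 1*7)) + 4) = 2*((11 + (5 - 7)) + 4) = 2*((11 - 2) + 4) = 2*(9 + 4) = 2*13 = 26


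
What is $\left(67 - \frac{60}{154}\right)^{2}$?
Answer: $\frac{26306641}{5929} \approx 4436.9$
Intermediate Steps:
$\left(67 - \frac{60}{154}\right)^{2} = \left(67 - \frac{30}{77}\right)^{2} = \left(\frac{5129}{77}\right)^{2} = \frac{26306641}{5929}$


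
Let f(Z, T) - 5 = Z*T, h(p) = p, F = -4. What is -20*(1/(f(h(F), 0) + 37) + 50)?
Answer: -21010/21 ≈ -1000.5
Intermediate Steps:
f(Z, T) = 5 + T*Z (f(Z, T) = 5 + Z*T = 5 + T*Z)
-20*(1/(f(h(F), 0) + 37) + 50) = -20*(1/((5 + 0*(-4)) + 37) + 50) = -20*(1/((5 + 0) + 37) + 50) = -20*(1/(5 + 37) + 50) = -20*(1/42 + 50) = -20*2101/42 = -21010/21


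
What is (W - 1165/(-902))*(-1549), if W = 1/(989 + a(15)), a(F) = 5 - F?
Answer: -160735083/80278 ≈ -2002.2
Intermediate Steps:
W = 1/979 (W = 1/(989 + (5 - 1*15)) = 1/(989 + (5 - 15)) = 1/(989 - 10) = 1/979 ≈ 0.0010215)
(W - 1165/(-902))*(-1549) = (1/979 - 1165/(-902))*(-1549) = (1/979 - 1165*(-1/902))*(-1549) = (1/979 + 1165/902)*(-1549) = (103767/80278)*(-1549) = -160735083/80278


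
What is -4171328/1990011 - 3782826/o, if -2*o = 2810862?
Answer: 61679691434/103586042583 ≈ 0.59544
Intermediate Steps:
o = -1405431 (o = -½*2810862 = -1405431)
-4171328/1990011 - 3782826/o = -4171328/1990011 - 3782826/(-1405431) = -4171328*1/1990011 - 3782826*(-1/1405431) = -4171328/1990011 + 420314/156159 = 61679691434/103586042583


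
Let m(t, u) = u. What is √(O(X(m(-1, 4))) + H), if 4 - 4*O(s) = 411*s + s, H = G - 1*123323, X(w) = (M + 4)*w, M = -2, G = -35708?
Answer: I*√159854 ≈ 399.82*I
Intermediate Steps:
X(w) = 2*w (X(w) = (-2 + 4)*w = 2*w)
H = -159031 (H = -35708 - 1*123323 = -35708 - 123323 = -159031)
O(s) = 1 - 103*s (O(s) = 1 - (411*s + s)/4 = 1 - 103*s)
√(O(X(m(-1, 4))) + H) = √((1 - 206*4) - 159031) = √((1 - 103*8) - 159031) = √((1 - 824) - 159031) = √(-823 - 159031) = √(-159854) = I*√159854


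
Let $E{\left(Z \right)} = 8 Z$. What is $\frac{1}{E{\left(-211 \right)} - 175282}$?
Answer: $- \frac{1}{176970} \approx -5.6507 \cdot 10^{-6}$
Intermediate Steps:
$\frac{1}{E{\left(-211 \right)} - 175282} = \frac{1}{8 \left(-211\right) - 175282} = \frac{1}{-1688 - 175282} = \frac{1}{-176970} = - \frac{1}{176970}$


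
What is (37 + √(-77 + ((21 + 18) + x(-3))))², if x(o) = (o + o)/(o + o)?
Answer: (37 + I*√37)² ≈ 1332.0 + 450.12*I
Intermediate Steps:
x(o) = 1 (x(o) = (2*o)/((2*o)) = (2*o)*(1/(2*o)) = 1)
(37 + √(-77 + ((21 + 18) + x(-3))))² = (37 + √(-77 + ((21 + 18) + 1)))² = (37 + √(-77 + (39 + 1)))² = (37 + √(-77 + 40))² = (37 + √(-37))² = (37 + I*√37)²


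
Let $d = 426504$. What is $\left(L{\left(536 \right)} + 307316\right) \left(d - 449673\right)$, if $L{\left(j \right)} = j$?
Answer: $-7132622988$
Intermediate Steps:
$\left(L{\left(536 \right)} + 307316\right) \left(d - 449673\right) = \left(536 + 307316\right) \left(426504 - 449673\right) = 307852 \left(-23169\right) = -7132622988$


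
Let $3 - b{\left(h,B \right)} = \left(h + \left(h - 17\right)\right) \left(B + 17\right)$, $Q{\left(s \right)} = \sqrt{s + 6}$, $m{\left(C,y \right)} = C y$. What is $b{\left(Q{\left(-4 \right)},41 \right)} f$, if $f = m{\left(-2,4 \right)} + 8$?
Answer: $0$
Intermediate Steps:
$Q{\left(s \right)} = \sqrt{6 + s}$
$b{\left(h,B \right)} = 3 - \left(-17 + 2 h\right) \left(17 + B\right)$ ($b{\left(h,B \right)} = 3 - \left(h + \left(h - 17\right)\right) \left(B + 17\right) = 3 - \left(h + \left(-17 + h\right)\right) \left(17 + B\right) = 3 - \left(-17 + 2 h\right) \left(17 + B\right)$)
$f = 0$ ($f = \left(-2\right) 4 + 8 = -8 + 8 = 0$)
$b{\left(Q{\left(-4 \right)},41 \right)} f = \left(292 - 34 \sqrt{6 - 4} + 17 \cdot 41 - 82 \sqrt{6 - 4}\right) 0 = \left(292 - 34 \sqrt{2} + 697 - 82 \sqrt{2}\right) 0 = \left(989 - 116 \sqrt{2}\right) 0 = 0$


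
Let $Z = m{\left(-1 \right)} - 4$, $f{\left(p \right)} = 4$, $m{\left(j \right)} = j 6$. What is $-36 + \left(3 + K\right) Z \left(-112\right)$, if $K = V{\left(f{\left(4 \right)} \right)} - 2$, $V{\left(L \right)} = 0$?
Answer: $1084$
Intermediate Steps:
$m{\left(j \right)} = 6 j$
$Z = -10$ ($Z = 6 \left(-1\right) - 4 = -6 - 4 = -10$)
$K = -2$ ($K = 0 - 2 = -2$)
$-36 + \left(3 + K\right) Z \left(-112\right) = -36 + \left(3 - 2\right) \left(-10\right) \left(-112\right) = -36 + 1 \left(-10\right) \left(-112\right) = -36 - -1120 = -36 + 1120 = 1084$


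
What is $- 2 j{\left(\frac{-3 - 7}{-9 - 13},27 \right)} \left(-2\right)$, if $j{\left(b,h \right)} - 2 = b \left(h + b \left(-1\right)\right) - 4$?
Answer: $\frac{4872}{121} \approx 40.264$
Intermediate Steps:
$j{\left(b,h \right)} = -2 + b \left(h - b\right)$ ($j{\left(b,h \right)} = 2 + \left(b \left(h + b \left(-1\right)\right) - 4\right) = 2 + \left(b \left(h - b\right) - 4\right) = 2 + \left(-4 + b \left(h - b\right)\right) = -2 + b \left(h - b\right)$)
$- 2 j{\left(\frac{-3 - 7}{-9 - 13},27 \right)} \left(-2\right) = - 2 \left(-2 - \left(\frac{-3 - 7}{-9 - 13}\right)^{2} + \frac{-3 - 7}{-9 - 13} \cdot 27\right) \left(-2\right) = - 2 \left(-2 - \left(- \frac{10}{-22}\right)^{2} + - \frac{10}{-22} \cdot 27\right) \left(-2\right) = - 2 \left(-2 - \left(\left(-10\right) \left(- \frac{1}{22}\right)\right)^{2} + \left(-10\right) \left(- \frac{1}{22}\right) 27\right) \left(-2\right) = - 2 \left(-2 - \left(\frac{5}{11}\right)^{2} + \frac{5}{11} \cdot 27\right) \left(-2\right) = - 2 \left(-2 - \frac{25}{121} + \frac{135}{11}\right) \left(-2\right) = - 2 \cdot \frac{1218}{121} \left(-2\right) = \left(-2\right) \left(- \frac{2436}{121}\right) = \frac{4872}{121}$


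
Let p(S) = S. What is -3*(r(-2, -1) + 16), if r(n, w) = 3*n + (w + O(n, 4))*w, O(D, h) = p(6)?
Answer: -15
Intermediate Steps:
O(D, h) = 6
r(n, w) = 3*n + w*(6 + w) (r(n, w) = 3*n + (w + 6)*w = 3*n + (6 + w)*w = 3*n + w*(6 + w))
-3*(r(-2, -1) + 16) = -3*(((-1)² + 3*(-2) + 6*(-1)) + 16) = -3*((1 - 6 - 6) + 16) = -3*(-11 + 16) = -3*5 = -15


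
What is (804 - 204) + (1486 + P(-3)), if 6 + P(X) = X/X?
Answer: 2081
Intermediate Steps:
P(X) = -5 (P(X) = -6 + X/X = -6 + 1 = -5)
(804 - 204) + (1486 + P(-3)) = (804 - 204) + (1486 - 5) = 600 + 1481 = 2081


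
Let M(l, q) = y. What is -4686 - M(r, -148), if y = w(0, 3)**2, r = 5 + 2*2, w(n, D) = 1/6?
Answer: -168697/36 ≈ -4686.0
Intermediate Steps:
w(n, D) = 1/6
r = 9 (r = 5 + 4 = 9)
y = 1/36 (y = (1/6)**2 = 1/36 ≈ 0.027778)
M(l, q) = 1/36
-4686 - M(r, -148) = -4686 - 1*1/36 = -4686 - 1/36 = -168697/36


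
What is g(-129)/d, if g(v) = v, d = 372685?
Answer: -129/372685 ≈ -0.00034614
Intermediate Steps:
g(-129)/d = -129/372685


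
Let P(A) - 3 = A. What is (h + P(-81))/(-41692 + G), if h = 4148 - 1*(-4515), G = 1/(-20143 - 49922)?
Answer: -601508025/2921149981 ≈ -0.20591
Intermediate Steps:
G = -1/70065 (G = 1/(-70065) = -1/70065 ≈ -1.4272e-5)
P(A) = 3 + A
h = 8663 (h = 4148 + 4515 = 8663)
(h + P(-81))/(-41692 + G) = (8663 + (3 - 81))/(-41692 - 1/70065) = (8663 - 78)/(-2921149981/70065) = 8585*(-70065/2921149981) = -601508025/2921149981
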